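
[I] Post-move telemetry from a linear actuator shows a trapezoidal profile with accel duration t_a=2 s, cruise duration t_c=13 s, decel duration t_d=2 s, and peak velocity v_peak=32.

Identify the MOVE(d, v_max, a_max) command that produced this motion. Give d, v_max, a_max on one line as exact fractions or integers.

a_max = 32/2 = 16
d_a = ½·32·2 = 32; d_c = 32·13 = 416
d = 2·32 + 416 = 480
t_c = 13 > 0 so v_max = 32

d=480 v_max=32 a_max=16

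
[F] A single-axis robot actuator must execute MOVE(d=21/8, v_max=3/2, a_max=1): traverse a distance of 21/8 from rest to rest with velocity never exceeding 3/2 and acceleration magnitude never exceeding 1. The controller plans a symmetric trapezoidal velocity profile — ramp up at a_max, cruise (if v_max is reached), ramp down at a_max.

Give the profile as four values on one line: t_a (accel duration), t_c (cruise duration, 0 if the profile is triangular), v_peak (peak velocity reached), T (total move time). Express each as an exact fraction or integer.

t_a=3/2 t_c=1/4 v_peak=3/2 T=13/4

vₘ²/aₘ = (3/2)²/1 = 9/4
21/8 ≥ 9/4 ⇒ cruise phase
t_a = (3/2)/1 = 3/2; v_peak = 3/2
d_cruise = 21/8 − 9/4 = 3/8; t_c = (3/8)/(3/2) = 1/4
T = 2·3/2 + 1/4 = 13/4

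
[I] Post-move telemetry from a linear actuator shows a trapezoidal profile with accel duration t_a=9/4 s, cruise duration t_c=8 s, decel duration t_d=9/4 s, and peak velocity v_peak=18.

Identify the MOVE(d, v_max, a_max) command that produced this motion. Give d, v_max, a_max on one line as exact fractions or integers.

a_max = 18/(9/4) = 8
d_a = ½·18·9/4 = 81/4; d_c = 18·8 = 144
d = 2·81/4 + 144 = 369/2
t_c = 8 > 0 ⇒ limit active, v_max = 18

d=369/2 v_max=18 a_max=8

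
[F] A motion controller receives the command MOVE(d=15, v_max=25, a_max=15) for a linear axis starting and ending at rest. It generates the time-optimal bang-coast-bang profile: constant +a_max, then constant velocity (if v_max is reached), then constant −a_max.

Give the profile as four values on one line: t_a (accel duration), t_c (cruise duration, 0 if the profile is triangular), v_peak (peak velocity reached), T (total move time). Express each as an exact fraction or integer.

t_a=1 t_c=0 v_peak=15 T=2

v_max²/a_max = 25²/15 = 125/3
15 < 125/3 → triangular
v_peak = √(15·15) = √225 = 15
t_a = 15/15 = 1; t_c = 0
T = 2·1 = 2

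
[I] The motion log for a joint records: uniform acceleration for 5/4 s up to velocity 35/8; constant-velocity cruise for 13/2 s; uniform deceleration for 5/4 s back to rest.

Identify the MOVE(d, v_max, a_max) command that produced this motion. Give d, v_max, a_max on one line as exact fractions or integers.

d=1085/32 v_max=35/8 a_max=7/2

a_max = (35/8)/(5/4) = 7/2
d_a = ½·35/8·5/4 = 175/64; d_c = 35/8·13/2 = 455/16
d = 2·175/64 + 455/16 = 1085/32
t_c = 13/2 > 0 ⇒ limit active, v_max = 35/8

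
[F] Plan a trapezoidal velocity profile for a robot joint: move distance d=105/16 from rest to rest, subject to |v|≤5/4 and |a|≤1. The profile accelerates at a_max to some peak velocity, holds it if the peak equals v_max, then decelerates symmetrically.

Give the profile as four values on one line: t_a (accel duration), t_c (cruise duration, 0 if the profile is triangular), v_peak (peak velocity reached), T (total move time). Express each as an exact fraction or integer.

t_a=5/4 t_c=4 v_peak=5/4 T=13/2

v_max²/a_max = (5/4)²/1 = 25/16
105/16 ≥ 25/16 so v_max reached
t_a = (5/4)/1 = 5/4; v_peak = 5/4
d_cruise = 105/16 − 25/16 = 5; t_c = 5/(5/4) = 4
T = 2·5/4 + 4 = 13/2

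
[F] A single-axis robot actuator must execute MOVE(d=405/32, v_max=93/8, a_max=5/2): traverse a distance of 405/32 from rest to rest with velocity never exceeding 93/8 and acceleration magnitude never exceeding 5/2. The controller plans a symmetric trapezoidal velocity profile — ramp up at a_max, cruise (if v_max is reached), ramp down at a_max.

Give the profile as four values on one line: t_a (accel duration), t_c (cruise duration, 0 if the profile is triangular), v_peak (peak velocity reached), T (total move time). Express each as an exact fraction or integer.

t_a=9/4 t_c=0 v_peak=45/8 T=9/2

vₘ²/aₘ = (93/8)²/(5/2) = 8649/160
405/32 < 8649/160 → triangular
v_peak = √(405/32·5/2) = √(2025/64) = 45/8
t_a = (45/8)/(5/2) = 9/4; t_c = 0
T = 2·9/4 = 9/2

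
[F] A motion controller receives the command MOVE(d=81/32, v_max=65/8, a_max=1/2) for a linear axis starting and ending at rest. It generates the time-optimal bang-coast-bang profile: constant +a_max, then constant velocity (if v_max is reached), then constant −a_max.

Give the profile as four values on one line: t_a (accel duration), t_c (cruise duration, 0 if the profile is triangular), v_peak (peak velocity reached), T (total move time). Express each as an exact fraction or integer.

t_a=9/4 t_c=0 v_peak=9/8 T=9/2

vₘ²/aₘ = (65/8)²/(1/2) = 4225/32
81/32 < 4225/32 ⇒ no cruise
v_peak = √(81/32·1/2) = √(81/64) = 9/8
t_a = (9/8)/(1/2) = 9/4; t_c = 0
T = 2·9/4 = 9/2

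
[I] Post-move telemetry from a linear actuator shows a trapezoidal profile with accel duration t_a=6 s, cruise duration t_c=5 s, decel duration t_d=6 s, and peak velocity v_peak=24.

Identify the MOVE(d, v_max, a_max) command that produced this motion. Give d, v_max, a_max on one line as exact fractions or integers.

a_max = 24/6 = 4
d_a = ½·24·6 = 72; d_c = 24·5 = 120
d = 2·72 + 120 = 264
t_c = 5 > 0 ⇒ limit active, v_max = 24

d=264 v_max=24 a_max=4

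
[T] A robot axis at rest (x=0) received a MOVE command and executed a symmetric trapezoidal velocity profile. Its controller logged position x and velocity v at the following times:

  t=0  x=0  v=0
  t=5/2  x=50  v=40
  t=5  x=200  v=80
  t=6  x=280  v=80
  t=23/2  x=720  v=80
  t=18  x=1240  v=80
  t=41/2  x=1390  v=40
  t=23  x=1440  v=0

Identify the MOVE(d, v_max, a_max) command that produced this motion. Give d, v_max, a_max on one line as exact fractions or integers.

d=1440 v_max=80 a_max=16

final state: t=23, x=1440, v=0 → d = 1440
a_max = (40−0)/(5/2−0) = 16
max v = 80 over t∈[5,18] → v_max = 80
check: 80·(5+13) = 1440 ✓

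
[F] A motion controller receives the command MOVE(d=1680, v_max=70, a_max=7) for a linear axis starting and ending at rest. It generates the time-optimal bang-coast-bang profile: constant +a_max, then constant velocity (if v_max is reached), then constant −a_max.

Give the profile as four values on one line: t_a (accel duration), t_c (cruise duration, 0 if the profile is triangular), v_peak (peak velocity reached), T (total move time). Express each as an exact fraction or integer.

v_max²/a_max = 70²/7 = 700
1680 ≥ 700 ⇒ cruise phase
t_a = 70/7 = 10; v_peak = 70
d_cruise = 1680 − 700 = 980; t_c = 980/70 = 14
T = 2·10 + 14 = 34

t_a=10 t_c=14 v_peak=70 T=34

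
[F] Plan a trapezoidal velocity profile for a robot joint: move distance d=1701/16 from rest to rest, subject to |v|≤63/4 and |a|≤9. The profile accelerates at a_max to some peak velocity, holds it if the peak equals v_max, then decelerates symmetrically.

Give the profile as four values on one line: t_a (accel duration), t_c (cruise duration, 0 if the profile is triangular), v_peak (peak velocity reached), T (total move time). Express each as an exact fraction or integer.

t_a=7/4 t_c=5 v_peak=63/4 T=17/2

v_max²/a_max = (63/4)²/9 = 441/16
1701/16 ≥ 441/16 → trapezoidal
t_a = (63/4)/9 = 7/4; v_peak = 63/4
d_cruise = 1701/16 − 441/16 = 315/4; t_c = (315/4)/(63/4) = 5
T = 2·7/4 + 5 = 17/2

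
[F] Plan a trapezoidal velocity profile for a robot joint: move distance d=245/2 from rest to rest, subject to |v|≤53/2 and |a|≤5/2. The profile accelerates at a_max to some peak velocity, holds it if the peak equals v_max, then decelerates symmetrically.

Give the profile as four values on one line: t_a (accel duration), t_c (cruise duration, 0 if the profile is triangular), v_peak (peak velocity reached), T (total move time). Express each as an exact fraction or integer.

t_a=7 t_c=0 v_peak=35/2 T=14

v_max²/a_max = (53/2)²/(5/2) = 2809/10
245/2 < 2809/10 → triangular
v_peak = √(245/2·5/2) = √(1225/4) = 35/2
t_a = (35/2)/(5/2) = 7; t_c = 0
T = 2·7 = 14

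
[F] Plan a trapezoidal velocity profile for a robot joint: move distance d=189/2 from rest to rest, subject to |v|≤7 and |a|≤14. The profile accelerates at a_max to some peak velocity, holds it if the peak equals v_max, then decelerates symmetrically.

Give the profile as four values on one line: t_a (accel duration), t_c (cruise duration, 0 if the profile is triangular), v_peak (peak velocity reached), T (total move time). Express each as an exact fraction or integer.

t_a=1/2 t_c=13 v_peak=7 T=14

vₘ²/aₘ = 7²/14 = 7/2
189/2 ≥ 7/2 ⇒ cruise phase
t_a = 7/14 = 1/2; v_peak = 7
d_cruise = 189/2 − 7/2 = 91; t_c = 91/7 = 13
T = 2·1/2 + 13 = 14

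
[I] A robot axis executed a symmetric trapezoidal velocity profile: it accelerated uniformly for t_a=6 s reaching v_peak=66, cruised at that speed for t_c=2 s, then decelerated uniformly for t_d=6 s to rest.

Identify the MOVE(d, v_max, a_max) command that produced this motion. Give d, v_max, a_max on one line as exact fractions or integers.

a_max = 66/6 = 11
d_a = ½·66·6 = 198; d_c = 66·2 = 132
d = 2·198 + 132 = 528
t_c = 2 > 0 ⇒ limit active, v_max = 66

d=528 v_max=66 a_max=11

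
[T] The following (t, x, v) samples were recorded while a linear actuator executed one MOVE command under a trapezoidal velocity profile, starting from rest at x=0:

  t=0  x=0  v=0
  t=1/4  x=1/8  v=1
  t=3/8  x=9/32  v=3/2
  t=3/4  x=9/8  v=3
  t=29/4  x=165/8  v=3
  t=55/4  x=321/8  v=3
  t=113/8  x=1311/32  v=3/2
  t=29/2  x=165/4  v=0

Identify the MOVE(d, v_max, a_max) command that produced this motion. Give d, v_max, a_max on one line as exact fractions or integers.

final state: t=29/2, x=165/4, v=0 → d = 165/4
a_max = (1−0)/(1/4−0) = 4
max v = 3 over t∈[3/4,55/4] → v_max = 3
check: 3·(3/4+13) = 165/4 ✓

d=165/4 v_max=3 a_max=4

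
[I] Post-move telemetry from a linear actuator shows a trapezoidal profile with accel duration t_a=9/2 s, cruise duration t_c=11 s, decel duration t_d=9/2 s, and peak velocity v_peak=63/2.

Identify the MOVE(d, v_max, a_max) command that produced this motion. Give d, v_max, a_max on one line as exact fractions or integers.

d=1953/4 v_max=63/2 a_max=7

a_max = (63/2)/(9/2) = 7
d_a = ½·63/2·9/2 = 567/8; d_c = 63/2·11 = 693/2
d = 2·567/8 + 693/2 = 1953/4
t_c = 11 > 0 ⇒ limit active, v_max = 63/2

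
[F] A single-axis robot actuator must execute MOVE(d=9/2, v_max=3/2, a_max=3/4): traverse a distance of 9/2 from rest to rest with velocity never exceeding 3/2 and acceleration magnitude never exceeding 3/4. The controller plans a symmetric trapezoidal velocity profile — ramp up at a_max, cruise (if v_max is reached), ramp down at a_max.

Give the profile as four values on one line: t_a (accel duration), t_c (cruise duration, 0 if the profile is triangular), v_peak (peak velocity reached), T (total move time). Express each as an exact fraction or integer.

v_max²/a_max = (3/2)²/(3/4) = 3
9/2 ≥ 3 so v_max reached
t_a = (3/2)/(3/4) = 2; v_peak = 3/2
d_cruise = 9/2 − 3 = 3/2; t_c = (3/2)/(3/2) = 1
T = 2·2 + 1 = 5

t_a=2 t_c=1 v_peak=3/2 T=5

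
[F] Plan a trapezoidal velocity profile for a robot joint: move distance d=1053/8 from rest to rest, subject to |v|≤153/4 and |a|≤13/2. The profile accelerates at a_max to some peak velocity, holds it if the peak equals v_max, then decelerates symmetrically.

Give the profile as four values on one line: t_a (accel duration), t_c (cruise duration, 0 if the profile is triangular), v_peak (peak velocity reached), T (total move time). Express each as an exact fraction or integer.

t_a=9/2 t_c=0 v_peak=117/4 T=9

vₘ²/aₘ = (153/4)²/(13/2) = 23409/104
1053/8 < 23409/104 ⇒ no cruise
v_peak = √(1053/8·13/2) = √(13689/16) = 117/4
t_a = (117/4)/(13/2) = 9/2; t_c = 0
T = 2·9/2 = 9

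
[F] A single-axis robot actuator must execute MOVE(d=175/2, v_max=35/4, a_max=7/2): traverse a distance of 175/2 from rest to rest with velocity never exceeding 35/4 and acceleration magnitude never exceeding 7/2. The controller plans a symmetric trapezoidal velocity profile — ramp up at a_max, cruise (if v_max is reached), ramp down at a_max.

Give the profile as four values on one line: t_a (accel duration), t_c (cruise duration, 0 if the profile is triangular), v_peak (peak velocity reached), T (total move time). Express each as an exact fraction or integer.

t_a=5/2 t_c=15/2 v_peak=35/4 T=25/2

vₘ²/aₘ = (35/4)²/(7/2) = 175/8
175/2 ≥ 175/8 ⇒ cruise phase
t_a = (35/4)/(7/2) = 5/2; v_peak = 35/4
d_cruise = 175/2 − 175/8 = 525/8; t_c = (525/8)/(35/4) = 15/2
T = 2·5/2 + 15/2 = 25/2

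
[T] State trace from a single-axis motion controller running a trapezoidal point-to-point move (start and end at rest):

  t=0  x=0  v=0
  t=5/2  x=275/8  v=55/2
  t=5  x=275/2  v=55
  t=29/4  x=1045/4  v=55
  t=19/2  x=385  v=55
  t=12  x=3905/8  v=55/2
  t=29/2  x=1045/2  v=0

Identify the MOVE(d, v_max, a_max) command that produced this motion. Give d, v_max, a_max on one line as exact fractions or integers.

final state: t=29/2, x=1045/2, v=0 → d = 1045/2
a_max = (55/2−0)/(5/2−0) = 11
max v = 55 over t∈[5,19/2] → v_max = 55
check: 55·(5+9/2) = 1045/2 ✓

d=1045/2 v_max=55 a_max=11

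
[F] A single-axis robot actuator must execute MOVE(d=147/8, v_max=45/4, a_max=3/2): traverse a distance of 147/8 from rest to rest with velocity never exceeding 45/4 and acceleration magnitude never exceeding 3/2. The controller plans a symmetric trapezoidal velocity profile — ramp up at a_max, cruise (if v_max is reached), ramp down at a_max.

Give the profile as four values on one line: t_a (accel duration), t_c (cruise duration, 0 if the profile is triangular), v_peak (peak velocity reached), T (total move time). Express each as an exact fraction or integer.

t_a=7/2 t_c=0 v_peak=21/4 T=7

(v_max)²/a_max = (45/4)²/(3/2) = 675/8
147/8 < 675/8 ⇒ no cruise
v_peak = √(147/8·3/2) = √(441/16) = 21/4
t_a = (21/4)/(3/2) = 7/2; t_c = 0
T = 2·7/2 = 7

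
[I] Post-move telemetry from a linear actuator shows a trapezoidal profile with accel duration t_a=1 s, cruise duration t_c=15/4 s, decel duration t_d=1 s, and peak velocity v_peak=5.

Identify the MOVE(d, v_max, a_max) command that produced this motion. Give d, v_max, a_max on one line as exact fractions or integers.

a_max = 5/1 = 5
d_a = ½·5·1 = 5/2; d_c = 5·15/4 = 75/4
d = 2·5/2 + 75/4 = 95/4
t_c = 15/4 > 0 ⇒ limit active, v_max = 5

d=95/4 v_max=5 a_max=5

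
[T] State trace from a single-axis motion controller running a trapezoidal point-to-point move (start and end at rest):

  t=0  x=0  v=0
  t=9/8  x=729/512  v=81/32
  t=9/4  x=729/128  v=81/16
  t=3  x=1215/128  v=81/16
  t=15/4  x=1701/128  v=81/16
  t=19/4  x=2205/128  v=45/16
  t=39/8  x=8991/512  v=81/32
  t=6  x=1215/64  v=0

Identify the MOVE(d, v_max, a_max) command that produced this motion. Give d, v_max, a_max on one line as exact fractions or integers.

final state: t=6, x=1215/64, v=0 → d = 1215/64
a_max = (81/32−0)/(9/8−0) = 9/4
max v = 81/16 over t∈[9/4,15/4] → v_max = 81/16
check: 81/16·(9/4+3/2) = 1215/64 ✓

d=1215/64 v_max=81/16 a_max=9/4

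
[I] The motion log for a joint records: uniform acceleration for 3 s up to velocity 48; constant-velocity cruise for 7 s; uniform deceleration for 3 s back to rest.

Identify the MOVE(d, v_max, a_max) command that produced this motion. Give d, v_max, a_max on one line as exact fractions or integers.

a_max = 48/3 = 16
d_a = ½·48·3 = 72; d_c = 48·7 = 336
d = 2·72 + 336 = 480
t_c = 7 > 0 so v_max = 48

d=480 v_max=48 a_max=16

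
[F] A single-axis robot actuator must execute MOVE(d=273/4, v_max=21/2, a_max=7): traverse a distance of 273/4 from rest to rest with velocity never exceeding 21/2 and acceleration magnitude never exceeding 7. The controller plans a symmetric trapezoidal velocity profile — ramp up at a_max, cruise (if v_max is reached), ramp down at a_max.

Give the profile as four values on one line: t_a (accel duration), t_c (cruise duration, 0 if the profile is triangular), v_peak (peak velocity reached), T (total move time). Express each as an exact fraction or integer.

t_a=3/2 t_c=5 v_peak=21/2 T=8

(v_max)²/a_max = (21/2)²/7 = 63/4
273/4 ≥ 63/4 so v_max reached
t_a = (21/2)/7 = 3/2; v_peak = 21/2
d_cruise = 273/4 − 63/4 = 105/2; t_c = (105/2)/(21/2) = 5
T = 2·3/2 + 5 = 8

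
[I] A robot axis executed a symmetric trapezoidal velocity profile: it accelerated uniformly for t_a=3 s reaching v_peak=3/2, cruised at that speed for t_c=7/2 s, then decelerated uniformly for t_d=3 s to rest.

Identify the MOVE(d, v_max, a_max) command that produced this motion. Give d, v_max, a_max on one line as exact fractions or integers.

a_max = (3/2)/3 = 1/2
d_a = ½·3/2·3 = 9/4; d_c = 3/2·7/2 = 21/4
d = 2·9/4 + 21/4 = 39/4
t_c = 7/2 > 0 → v_max = v_peak = 3/2

d=39/4 v_max=3/2 a_max=1/2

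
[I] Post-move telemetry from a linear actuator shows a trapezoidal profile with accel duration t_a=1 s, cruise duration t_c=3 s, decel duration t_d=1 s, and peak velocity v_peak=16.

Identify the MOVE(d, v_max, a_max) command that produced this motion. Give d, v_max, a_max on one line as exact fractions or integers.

a_max = 16/1 = 16
d_a = ½·16·1 = 8; d_c = 16·3 = 48
d = 2·8 + 48 = 64
t_c = 3 > 0 ⇒ limit active, v_max = 16

d=64 v_max=16 a_max=16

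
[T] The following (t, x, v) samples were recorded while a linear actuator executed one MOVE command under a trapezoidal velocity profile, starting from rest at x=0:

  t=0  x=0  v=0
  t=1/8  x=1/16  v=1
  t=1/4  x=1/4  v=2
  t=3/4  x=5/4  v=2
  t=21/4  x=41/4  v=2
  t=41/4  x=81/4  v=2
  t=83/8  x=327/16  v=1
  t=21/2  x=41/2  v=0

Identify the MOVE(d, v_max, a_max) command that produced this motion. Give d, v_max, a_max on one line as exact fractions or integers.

final state: t=21/2, x=41/2, v=0 → d = 41/2
a_max = (1−0)/(1/8−0) = 8
max v = 2 over t∈[1/4,41/4] → v_max = 2
check: 2·(1/4+10) = 41/2 ✓

d=41/2 v_max=2 a_max=8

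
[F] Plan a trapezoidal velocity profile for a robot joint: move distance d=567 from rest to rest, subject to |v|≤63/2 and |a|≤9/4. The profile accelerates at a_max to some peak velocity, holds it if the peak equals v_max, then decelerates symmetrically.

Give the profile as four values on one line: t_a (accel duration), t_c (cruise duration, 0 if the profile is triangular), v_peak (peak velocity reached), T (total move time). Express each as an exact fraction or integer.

t_a=14 t_c=4 v_peak=63/2 T=32

v_max²/a_max = (63/2)²/(9/4) = 441
567 ≥ 441 ⇒ cruise phase
t_a = (63/2)/(9/4) = 14; v_peak = 63/2
d_cruise = 567 − 441 = 126; t_c = 126/(63/2) = 4
T = 2·14 + 4 = 32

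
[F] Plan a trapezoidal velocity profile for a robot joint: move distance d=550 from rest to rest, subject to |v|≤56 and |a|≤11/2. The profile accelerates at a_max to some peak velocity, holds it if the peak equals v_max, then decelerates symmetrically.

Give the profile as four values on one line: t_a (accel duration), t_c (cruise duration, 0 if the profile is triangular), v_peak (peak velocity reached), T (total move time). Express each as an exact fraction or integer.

t_a=10 t_c=0 v_peak=55 T=20

vₘ²/aₘ = 56²/(11/2) = 6272/11
550 < 6272/11 so t_c = 0
v_peak = √(550·11/2) = √3025 = 55
t_a = 55/(11/2) = 10; t_c = 0
T = 2·10 = 20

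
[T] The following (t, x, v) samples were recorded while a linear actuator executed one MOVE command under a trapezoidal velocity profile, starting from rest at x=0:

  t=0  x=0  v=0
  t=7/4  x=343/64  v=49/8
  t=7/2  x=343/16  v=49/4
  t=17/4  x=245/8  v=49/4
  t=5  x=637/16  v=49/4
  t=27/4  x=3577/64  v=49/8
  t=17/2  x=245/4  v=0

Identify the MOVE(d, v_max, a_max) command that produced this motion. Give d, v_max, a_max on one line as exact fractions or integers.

d=245/4 v_max=49/4 a_max=7/2

final state: t=17/2, x=245/4, v=0 → d = 245/4
a_max = (49/8−0)/(7/4−0) = 7/2
max v = 49/4 over t∈[7/2,5] → v_max = 49/4
check: 49/4·(7/2+3/2) = 245/4 ✓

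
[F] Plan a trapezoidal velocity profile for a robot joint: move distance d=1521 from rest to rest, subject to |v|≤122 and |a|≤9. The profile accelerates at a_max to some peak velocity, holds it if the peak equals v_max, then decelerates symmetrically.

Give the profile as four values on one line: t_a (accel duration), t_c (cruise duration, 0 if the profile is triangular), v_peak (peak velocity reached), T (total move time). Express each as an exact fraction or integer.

t_a=13 t_c=0 v_peak=117 T=26

(v_max)²/a_max = 122²/9 = 14884/9
1521 < 14884/9 ⇒ no cruise
v_peak = √(1521·9) = √13689 = 117
t_a = 117/9 = 13; t_c = 0
T = 2·13 = 26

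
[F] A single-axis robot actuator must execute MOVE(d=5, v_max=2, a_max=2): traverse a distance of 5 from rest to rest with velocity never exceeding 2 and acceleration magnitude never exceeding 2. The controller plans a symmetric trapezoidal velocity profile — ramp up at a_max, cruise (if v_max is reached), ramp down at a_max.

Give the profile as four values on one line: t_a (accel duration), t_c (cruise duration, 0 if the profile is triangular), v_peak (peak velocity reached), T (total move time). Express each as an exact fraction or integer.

t_a=1 t_c=3/2 v_peak=2 T=7/2

vₘ²/aₘ = 2²/2 = 2
5 ≥ 2 ⇒ cruise phase
t_a = 2/2 = 1; v_peak = 2
d_cruise = 5 − 2 = 3; t_c = 3/2
T = 2·1 + 3/2 = 7/2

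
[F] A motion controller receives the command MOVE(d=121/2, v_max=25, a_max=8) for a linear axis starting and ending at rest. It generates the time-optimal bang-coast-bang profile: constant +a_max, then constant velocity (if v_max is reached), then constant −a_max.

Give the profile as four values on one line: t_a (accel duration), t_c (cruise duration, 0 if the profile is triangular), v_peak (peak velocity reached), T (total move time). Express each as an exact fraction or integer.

t_a=11/4 t_c=0 v_peak=22 T=11/2

vₘ²/aₘ = 25²/8 = 625/8
121/2 < 625/8 so t_c = 0
v_peak = √(121/2·8) = √484 = 22
t_a = 22/8 = 11/4; t_c = 0
T = 2·11/4 = 11/2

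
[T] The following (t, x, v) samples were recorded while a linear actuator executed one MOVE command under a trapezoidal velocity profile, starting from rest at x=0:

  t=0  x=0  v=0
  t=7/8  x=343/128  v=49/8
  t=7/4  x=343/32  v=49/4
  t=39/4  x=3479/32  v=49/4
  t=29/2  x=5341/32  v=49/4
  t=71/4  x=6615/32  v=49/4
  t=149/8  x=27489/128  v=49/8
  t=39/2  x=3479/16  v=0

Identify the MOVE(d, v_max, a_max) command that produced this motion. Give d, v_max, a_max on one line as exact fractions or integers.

d=3479/16 v_max=49/4 a_max=7

final state: t=39/2, x=3479/16, v=0 → d = 3479/16
a_max = (49/8−0)/(7/8−0) = 7
max v = 49/4 over t∈[7/4,71/4] → v_max = 49/4
check: 49/4·(7/4+16) = 3479/16 ✓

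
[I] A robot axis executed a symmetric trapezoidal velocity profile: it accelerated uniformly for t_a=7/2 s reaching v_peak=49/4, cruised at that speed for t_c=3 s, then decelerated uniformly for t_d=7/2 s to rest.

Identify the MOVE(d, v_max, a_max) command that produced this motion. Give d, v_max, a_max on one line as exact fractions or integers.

a_max = (49/4)/(7/2) = 7/2
d_a = ½·49/4·7/2 = 343/16; d_c = 49/4·3 = 147/4
d = 2·343/16 + 147/4 = 637/8
t_c = 3 > 0 ⇒ limit active, v_max = 49/4

d=637/8 v_max=49/4 a_max=7/2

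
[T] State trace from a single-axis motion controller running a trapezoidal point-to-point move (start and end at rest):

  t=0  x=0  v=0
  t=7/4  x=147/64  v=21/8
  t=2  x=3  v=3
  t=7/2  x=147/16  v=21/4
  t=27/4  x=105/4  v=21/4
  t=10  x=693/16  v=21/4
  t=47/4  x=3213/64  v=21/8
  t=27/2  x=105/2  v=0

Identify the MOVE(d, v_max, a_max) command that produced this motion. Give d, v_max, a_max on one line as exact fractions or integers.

d=105/2 v_max=21/4 a_max=3/2

final state: t=27/2, x=105/2, v=0 → d = 105/2
a_max = (21/8−0)/(7/4−0) = 3/2
max v = 21/4 over t∈[7/2,10] → v_max = 21/4
check: 21/4·(7/2+13/2) = 105/2 ✓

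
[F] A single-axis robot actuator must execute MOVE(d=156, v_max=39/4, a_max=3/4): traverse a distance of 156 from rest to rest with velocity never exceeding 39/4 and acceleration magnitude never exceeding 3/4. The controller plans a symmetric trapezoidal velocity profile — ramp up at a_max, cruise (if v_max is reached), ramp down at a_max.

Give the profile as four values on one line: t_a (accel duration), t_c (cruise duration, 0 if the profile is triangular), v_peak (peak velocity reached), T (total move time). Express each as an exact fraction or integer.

t_a=13 t_c=3 v_peak=39/4 T=29

(v_max)²/a_max = (39/4)²/(3/4) = 507/4
156 ≥ 507/4 → trapezoidal
t_a = (39/4)/(3/4) = 13; v_peak = 39/4
d_cruise = 156 − 507/4 = 117/4; t_c = (117/4)/(39/4) = 3
T = 2·13 + 3 = 29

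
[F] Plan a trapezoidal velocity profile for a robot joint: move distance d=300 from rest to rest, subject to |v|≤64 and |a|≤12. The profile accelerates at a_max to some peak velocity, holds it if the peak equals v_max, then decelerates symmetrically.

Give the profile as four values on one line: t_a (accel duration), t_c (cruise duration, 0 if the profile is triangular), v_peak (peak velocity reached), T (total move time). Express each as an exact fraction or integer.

t_a=5 t_c=0 v_peak=60 T=10

vₘ²/aₘ = 64²/12 = 1024/3
300 < 1024/3 ⇒ no cruise
v_peak = √(300·12) = √3600 = 60
t_a = 60/12 = 5; t_c = 0
T = 2·5 = 10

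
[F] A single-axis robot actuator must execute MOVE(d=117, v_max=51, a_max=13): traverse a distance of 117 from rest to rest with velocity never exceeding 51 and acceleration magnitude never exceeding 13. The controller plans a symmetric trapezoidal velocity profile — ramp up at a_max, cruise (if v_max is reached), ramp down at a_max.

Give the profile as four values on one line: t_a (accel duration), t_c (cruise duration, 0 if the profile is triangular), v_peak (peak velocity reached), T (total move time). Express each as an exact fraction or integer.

v_max²/a_max = 51²/13 = 2601/13
117 < 2601/13 ⇒ no cruise
v_peak = √(117·13) = √1521 = 39
t_a = 39/13 = 3; t_c = 0
T = 2·3 = 6

t_a=3 t_c=0 v_peak=39 T=6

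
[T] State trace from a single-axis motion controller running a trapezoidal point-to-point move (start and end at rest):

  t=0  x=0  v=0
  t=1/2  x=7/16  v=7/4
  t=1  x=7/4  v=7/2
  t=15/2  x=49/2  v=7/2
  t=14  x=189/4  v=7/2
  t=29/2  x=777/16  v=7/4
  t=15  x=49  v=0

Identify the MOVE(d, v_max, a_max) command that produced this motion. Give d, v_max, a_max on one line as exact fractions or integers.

d=49 v_max=7/2 a_max=7/2

final state: t=15, x=49, v=0 → d = 49
a_max = (7/4−0)/(1/2−0) = 7/2
max v = 7/2 over t∈[1,14] → v_max = 7/2
check: 7/2·(1+13) = 49 ✓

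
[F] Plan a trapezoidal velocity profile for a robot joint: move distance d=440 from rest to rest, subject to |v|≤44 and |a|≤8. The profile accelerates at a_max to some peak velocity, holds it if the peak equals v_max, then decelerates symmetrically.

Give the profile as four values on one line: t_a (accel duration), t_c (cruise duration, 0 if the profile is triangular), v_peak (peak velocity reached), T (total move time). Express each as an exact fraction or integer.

(v_max)²/a_max = 44²/8 = 242
440 ≥ 242 → trapezoidal
t_a = 44/8 = 11/2; v_peak = 44
d_cruise = 440 − 242 = 198; t_c = 198/44 = 9/2
T = 2·11/2 + 9/2 = 31/2

t_a=11/2 t_c=9/2 v_peak=44 T=31/2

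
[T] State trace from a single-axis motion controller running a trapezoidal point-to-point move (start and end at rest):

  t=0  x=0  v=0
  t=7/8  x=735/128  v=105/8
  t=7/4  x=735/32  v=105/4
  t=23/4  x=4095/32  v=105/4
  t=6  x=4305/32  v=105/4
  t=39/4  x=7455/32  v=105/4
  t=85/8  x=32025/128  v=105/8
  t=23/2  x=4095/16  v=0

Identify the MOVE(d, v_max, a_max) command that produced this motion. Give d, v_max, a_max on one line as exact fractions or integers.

final state: t=23/2, x=4095/16, v=0 → d = 4095/16
a_max = (105/8−0)/(7/8−0) = 15
max v = 105/4 over t∈[7/4,39/4] → v_max = 105/4
check: 105/4·(7/4+8) = 4095/16 ✓

d=4095/16 v_max=105/4 a_max=15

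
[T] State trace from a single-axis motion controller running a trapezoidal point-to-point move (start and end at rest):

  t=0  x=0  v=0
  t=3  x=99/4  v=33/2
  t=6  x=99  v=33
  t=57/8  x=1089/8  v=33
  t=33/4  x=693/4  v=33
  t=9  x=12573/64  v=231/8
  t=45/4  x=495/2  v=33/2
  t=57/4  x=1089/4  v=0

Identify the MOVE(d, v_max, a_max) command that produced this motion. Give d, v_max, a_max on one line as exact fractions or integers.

final state: t=57/4, x=1089/4, v=0 → d = 1089/4
a_max = (33/2−0)/(3−0) = 11/2
max v = 33 over t∈[6,33/4] → v_max = 33
check: 33·(6+9/4) = 1089/4 ✓

d=1089/4 v_max=33 a_max=11/2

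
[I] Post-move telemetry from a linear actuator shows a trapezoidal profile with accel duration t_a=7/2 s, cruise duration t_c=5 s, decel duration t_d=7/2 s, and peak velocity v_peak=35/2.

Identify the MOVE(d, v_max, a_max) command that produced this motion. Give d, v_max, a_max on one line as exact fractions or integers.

a_max = (35/2)/(7/2) = 5
d_a = ½·35/2·7/2 = 245/8; d_c = 35/2·5 = 175/2
d = 2·245/8 + 175/2 = 595/4
t_c = 5 > 0 → v_max = v_peak = 35/2

d=595/4 v_max=35/2 a_max=5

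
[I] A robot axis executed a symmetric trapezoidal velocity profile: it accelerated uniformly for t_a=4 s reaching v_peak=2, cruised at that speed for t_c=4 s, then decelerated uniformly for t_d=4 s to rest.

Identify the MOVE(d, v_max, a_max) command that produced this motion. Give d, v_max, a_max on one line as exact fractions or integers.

a_max = 2/4 = 1/2
d_a = ½·2·4 = 4; d_c = 2·4 = 8
d = 2·4 + 8 = 16
t_c = 4 > 0 ⇒ limit active, v_max = 2

d=16 v_max=2 a_max=1/2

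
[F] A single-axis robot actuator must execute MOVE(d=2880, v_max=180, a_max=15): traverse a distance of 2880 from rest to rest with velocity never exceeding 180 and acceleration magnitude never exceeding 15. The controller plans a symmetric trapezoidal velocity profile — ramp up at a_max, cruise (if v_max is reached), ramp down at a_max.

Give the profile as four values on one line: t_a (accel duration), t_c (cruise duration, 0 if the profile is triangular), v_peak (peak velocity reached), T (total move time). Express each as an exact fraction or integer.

(v_max)²/a_max = 180²/15 = 2160
2880 ≥ 2160 ⇒ cruise phase
t_a = 180/15 = 12; v_peak = 180
d_cruise = 2880 − 2160 = 720; t_c = 720/180 = 4
T = 2·12 + 4 = 28

t_a=12 t_c=4 v_peak=180 T=28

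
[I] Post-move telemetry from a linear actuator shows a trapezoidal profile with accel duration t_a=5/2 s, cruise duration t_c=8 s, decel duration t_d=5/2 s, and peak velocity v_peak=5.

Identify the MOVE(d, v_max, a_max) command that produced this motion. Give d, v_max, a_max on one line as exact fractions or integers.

a_max = 5/(5/2) = 2
d_a = ½·5·5/2 = 25/4; d_c = 5·8 = 40
d = 2·25/4 + 40 = 105/2
t_c = 8 > 0 so v_max = 5

d=105/2 v_max=5 a_max=2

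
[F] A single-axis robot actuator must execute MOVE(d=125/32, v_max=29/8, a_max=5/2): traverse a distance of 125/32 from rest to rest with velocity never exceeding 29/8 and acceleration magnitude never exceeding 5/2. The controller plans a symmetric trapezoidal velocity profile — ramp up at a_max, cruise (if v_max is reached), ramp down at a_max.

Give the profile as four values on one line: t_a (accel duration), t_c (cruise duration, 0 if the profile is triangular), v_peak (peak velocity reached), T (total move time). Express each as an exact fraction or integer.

vₘ²/aₘ = (29/8)²/(5/2) = 841/160
125/32 < 841/160 ⇒ no cruise
v_peak = √(125/32·5/2) = √(625/64) = 25/8
t_a = (25/8)/(5/2) = 5/4; t_c = 0
T = 2·5/4 = 5/2

t_a=5/4 t_c=0 v_peak=25/8 T=5/2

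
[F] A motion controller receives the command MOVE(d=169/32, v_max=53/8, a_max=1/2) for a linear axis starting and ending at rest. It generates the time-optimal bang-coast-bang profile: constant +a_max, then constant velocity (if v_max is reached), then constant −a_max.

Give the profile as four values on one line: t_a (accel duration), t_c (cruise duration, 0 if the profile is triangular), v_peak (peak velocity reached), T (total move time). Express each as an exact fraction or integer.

(v_max)²/a_max = (53/8)²/(1/2) = 2809/32
169/32 < 2809/32 so t_c = 0
v_peak = √(169/32·1/2) = √(169/64) = 13/8
t_a = (13/8)/(1/2) = 13/4; t_c = 0
T = 2·13/4 = 13/2

t_a=13/4 t_c=0 v_peak=13/8 T=13/2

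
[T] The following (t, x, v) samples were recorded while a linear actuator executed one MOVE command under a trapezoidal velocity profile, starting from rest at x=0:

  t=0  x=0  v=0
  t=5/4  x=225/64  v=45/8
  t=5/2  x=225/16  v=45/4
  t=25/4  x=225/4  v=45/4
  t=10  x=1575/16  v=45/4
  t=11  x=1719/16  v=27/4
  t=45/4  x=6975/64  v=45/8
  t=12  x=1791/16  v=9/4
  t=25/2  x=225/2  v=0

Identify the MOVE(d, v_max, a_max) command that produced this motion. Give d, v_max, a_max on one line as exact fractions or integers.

d=225/2 v_max=45/4 a_max=9/2

final state: t=25/2, x=225/2, v=0 → d = 225/2
a_max = (45/8−0)/(5/4−0) = 9/2
max v = 45/4 over t∈[5/2,10] → v_max = 45/4
check: 45/4·(5/2+15/2) = 225/2 ✓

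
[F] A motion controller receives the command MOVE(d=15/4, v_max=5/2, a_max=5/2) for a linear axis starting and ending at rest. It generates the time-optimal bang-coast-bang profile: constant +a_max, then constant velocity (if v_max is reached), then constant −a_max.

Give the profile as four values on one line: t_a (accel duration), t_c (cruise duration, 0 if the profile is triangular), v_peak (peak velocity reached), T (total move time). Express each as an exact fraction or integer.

t_a=1 t_c=1/2 v_peak=5/2 T=5/2

(v_max)²/a_max = (5/2)²/(5/2) = 5/2
15/4 ≥ 5/2 so v_max reached
t_a = (5/2)/(5/2) = 1; v_peak = 5/2
d_cruise = 15/4 − 5/2 = 5/4; t_c = (5/4)/(5/2) = 1/2
T = 2·1 + 1/2 = 5/2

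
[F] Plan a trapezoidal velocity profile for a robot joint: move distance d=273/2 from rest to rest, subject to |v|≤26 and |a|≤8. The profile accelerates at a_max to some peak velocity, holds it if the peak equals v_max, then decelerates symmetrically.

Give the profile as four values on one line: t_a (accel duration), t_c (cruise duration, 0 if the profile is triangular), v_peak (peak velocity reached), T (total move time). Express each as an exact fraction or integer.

t_a=13/4 t_c=2 v_peak=26 T=17/2

(v_max)²/a_max = 26²/8 = 169/2
273/2 ≥ 169/2 ⇒ cruise phase
t_a = 26/8 = 13/4; v_peak = 26
d_cruise = 273/2 − 169/2 = 52; t_c = 52/26 = 2
T = 2·13/4 + 2 = 17/2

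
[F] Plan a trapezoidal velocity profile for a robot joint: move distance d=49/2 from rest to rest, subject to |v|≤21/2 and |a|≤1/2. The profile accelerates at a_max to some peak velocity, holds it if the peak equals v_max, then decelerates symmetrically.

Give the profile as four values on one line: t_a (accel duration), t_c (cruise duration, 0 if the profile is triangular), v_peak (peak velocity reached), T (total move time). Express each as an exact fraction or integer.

(v_max)²/a_max = (21/2)²/(1/2) = 441/2
49/2 < 441/2 ⇒ no cruise
v_peak = √(49/2·1/2) = √(49/4) = 7/2
t_a = (7/2)/(1/2) = 7; t_c = 0
T = 2·7 = 14

t_a=7 t_c=0 v_peak=7/2 T=14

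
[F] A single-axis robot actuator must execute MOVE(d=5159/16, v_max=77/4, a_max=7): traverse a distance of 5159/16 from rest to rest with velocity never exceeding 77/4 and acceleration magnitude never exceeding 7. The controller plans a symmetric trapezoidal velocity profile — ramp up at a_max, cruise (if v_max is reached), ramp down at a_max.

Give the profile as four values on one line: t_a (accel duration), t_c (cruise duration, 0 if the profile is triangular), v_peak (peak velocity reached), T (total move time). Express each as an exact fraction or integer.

(v_max)²/a_max = (77/4)²/7 = 847/16
5159/16 ≥ 847/16 ⇒ cruise phase
t_a = (77/4)/7 = 11/4; v_peak = 77/4
d_cruise = 5159/16 − 847/16 = 539/2; t_c = (539/2)/(77/4) = 14
T = 2·11/4 + 14 = 39/2

t_a=11/4 t_c=14 v_peak=77/4 T=39/2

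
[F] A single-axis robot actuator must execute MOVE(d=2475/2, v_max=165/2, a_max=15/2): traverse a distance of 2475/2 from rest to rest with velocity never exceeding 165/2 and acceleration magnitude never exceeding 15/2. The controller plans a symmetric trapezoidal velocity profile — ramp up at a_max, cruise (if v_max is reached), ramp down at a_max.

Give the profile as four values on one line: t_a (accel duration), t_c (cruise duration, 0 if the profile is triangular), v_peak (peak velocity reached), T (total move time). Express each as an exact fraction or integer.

vₘ²/aₘ = (165/2)²/(15/2) = 1815/2
2475/2 ≥ 1815/2 → trapezoidal
t_a = (165/2)/(15/2) = 11; v_peak = 165/2
d_cruise = 2475/2 − 1815/2 = 330; t_c = 330/(165/2) = 4
T = 2·11 + 4 = 26

t_a=11 t_c=4 v_peak=165/2 T=26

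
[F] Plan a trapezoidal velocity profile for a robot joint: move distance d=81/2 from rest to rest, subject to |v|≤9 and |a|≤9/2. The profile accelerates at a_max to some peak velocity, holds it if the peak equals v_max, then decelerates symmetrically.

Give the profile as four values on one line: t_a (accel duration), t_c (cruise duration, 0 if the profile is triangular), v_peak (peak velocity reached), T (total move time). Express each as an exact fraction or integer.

vₘ²/aₘ = 9²/(9/2) = 18
81/2 ≥ 18 so v_max reached
t_a = 9/(9/2) = 2; v_peak = 9
d_cruise = 81/2 − 18 = 45/2; t_c = (45/2)/9 = 5/2
T = 2·2 + 5/2 = 13/2

t_a=2 t_c=5/2 v_peak=9 T=13/2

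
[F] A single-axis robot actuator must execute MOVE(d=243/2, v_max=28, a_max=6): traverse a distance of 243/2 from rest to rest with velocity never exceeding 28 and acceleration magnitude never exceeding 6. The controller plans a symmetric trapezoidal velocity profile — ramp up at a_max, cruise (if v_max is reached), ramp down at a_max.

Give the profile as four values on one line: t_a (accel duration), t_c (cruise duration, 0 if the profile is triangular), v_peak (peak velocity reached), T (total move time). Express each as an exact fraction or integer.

(v_max)²/a_max = 28²/6 = 392/3
243/2 < 392/3 → triangular
v_peak = √(243/2·6) = √729 = 27
t_a = 27/6 = 9/2; t_c = 0
T = 2·9/2 = 9

t_a=9/2 t_c=0 v_peak=27 T=9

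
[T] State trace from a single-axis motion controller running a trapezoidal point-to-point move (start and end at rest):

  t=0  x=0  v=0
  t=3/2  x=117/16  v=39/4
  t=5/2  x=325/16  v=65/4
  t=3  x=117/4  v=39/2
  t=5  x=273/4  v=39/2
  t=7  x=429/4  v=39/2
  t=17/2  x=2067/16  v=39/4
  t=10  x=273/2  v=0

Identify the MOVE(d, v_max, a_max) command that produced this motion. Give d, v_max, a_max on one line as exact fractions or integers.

final state: t=10, x=273/2, v=0 → d = 273/2
a_max = (39/4−0)/(3/2−0) = 13/2
max v = 39/2 over t∈[3,7] → v_max = 39/2
check: 39/2·(3+4) = 273/2 ✓

d=273/2 v_max=39/2 a_max=13/2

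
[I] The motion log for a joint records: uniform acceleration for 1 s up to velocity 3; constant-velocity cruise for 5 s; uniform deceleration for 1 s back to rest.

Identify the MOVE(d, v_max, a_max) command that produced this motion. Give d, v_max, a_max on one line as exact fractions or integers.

a_max = 3/1 = 3
d_a = ½·3·1 = 3/2; d_c = 3·5 = 15
d = 2·3/2 + 15 = 18
t_c = 5 > 0 so v_max = 3

d=18 v_max=3 a_max=3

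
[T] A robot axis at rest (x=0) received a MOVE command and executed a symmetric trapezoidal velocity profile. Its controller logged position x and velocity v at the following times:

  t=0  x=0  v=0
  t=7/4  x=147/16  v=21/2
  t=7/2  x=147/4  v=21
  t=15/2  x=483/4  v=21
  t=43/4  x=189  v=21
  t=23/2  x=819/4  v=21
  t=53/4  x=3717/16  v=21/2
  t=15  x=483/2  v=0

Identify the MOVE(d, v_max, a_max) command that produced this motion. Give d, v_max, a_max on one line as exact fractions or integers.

final state: t=15, x=483/2, v=0 → d = 483/2
a_max = (21/2−0)/(7/4−0) = 6
max v = 21 over t∈[7/2,23/2] → v_max = 21
check: 21·(7/2+8) = 483/2 ✓

d=483/2 v_max=21 a_max=6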